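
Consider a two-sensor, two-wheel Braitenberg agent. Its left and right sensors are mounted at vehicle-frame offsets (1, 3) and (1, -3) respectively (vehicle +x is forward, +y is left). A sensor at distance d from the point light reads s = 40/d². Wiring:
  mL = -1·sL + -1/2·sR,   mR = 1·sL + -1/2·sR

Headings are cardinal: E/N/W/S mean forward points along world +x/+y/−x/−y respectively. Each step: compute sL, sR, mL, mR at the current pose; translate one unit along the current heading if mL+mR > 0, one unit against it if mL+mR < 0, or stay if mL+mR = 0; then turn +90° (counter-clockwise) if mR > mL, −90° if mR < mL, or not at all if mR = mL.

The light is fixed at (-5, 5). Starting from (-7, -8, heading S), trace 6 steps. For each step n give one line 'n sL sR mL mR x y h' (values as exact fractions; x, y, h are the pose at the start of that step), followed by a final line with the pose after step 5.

0 40/197 40/221 -12780/43537 4900/43537 -7 -8 S
1 20/41 20/113 -2670/4633 1850/4633 -7 -7 E
2 40/157 40/121 -7980/18997 1700/18997 -8 -7 N
3 5/34 10/29 -315/986 -25/986 -8 -8 W
4 40/197 40/221 -12780/43537 4900/43537 -7 -8 S
5 20/41 20/113 -2670/4633 1850/4633 -7 -7 E
final -8 -7 N

n=0: pose=(-7,-8,S); sL=40/197, sR=40/221; mL=-12780/43537, mR=4900/43537; mL+mR=-40/221 → advance -1; mR−mL=80/197 → turn +1·90°
n=1: pose=(-7,-7,E); sL=20/41, sR=20/113; mL=-2670/4633, mR=1850/4633; mL+mR=-20/113 → advance -1; mR−mL=40/41 → turn +1·90°
n=2: pose=(-8,-7,N); sL=40/157, sR=40/121; mL=-7980/18997, mR=1700/18997; mL+mR=-40/121 → advance -1; mR−mL=80/157 → turn +1·90°
n=3: pose=(-8,-8,W); sL=5/34, sR=10/29; mL=-315/986, mR=-25/986; mL+mR=-10/29 → advance -1; mR−mL=5/17 → turn +1·90°
n=4: pose=(-7,-8,S); sL=40/197, sR=40/221; mL=-12780/43537, mR=4900/43537; mL+mR=-40/221 → advance -1; mR−mL=80/197 → turn +1·90°
n=5: pose=(-7,-7,E); sL=20/41, sR=20/113; mL=-2670/4633, mR=1850/4633; mL+mR=-20/113 → advance -1; mR−mL=40/41 → turn +1·90°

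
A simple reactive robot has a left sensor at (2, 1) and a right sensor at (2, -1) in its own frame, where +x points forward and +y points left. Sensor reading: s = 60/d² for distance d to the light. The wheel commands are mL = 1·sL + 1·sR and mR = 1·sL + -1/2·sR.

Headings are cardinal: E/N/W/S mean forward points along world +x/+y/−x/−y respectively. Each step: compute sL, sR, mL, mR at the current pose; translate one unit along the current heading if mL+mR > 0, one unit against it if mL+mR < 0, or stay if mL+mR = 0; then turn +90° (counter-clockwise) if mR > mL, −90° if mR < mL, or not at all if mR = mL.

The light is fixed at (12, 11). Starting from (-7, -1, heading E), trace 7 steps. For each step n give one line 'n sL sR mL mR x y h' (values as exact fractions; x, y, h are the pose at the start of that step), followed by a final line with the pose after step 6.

0 6/41 30/229 2604/9389 759/9389 -7 -1 E
1 12/97 60/557 12504/54029 3774/54029 -6 -1 S
2 15/149 15/136 4275/20264 1845/40528 -6 -2 W
3 60/521 12/89 11592/46369 2214/46369 -7 -2 N
4 6/41 30/229 2604/9389 759/9389 -7 -1 E
5 12/97 60/557 12504/54029 3774/54029 -6 -1 S
6 15/149 15/136 4275/20264 1845/40528 -6 -2 W
final -7 -2 N

n=0: pose=(-7,-1,E); sL=6/41, sR=30/229; mL=2604/9389, mR=759/9389; mL+mR=3363/9389 → advance +1; mR−mL=-45/229 → turn -1·90°
n=1: pose=(-6,-1,S); sL=12/97, sR=60/557; mL=12504/54029, mR=3774/54029; mL+mR=16278/54029 → advance +1; mR−mL=-90/557 → turn -1·90°
n=2: pose=(-6,-2,W); sL=15/149, sR=15/136; mL=4275/20264, mR=1845/40528; mL+mR=10395/40528 → advance +1; mR−mL=-45/272 → turn -1·90°
n=3: pose=(-7,-2,N); sL=60/521, sR=12/89; mL=11592/46369, mR=2214/46369; mL+mR=13806/46369 → advance +1; mR−mL=-18/89 → turn -1·90°
n=4: pose=(-7,-1,E); sL=6/41, sR=30/229; mL=2604/9389, mR=759/9389; mL+mR=3363/9389 → advance +1; mR−mL=-45/229 → turn -1·90°
n=5: pose=(-6,-1,S); sL=12/97, sR=60/557; mL=12504/54029, mR=3774/54029; mL+mR=16278/54029 → advance +1; mR−mL=-90/557 → turn -1·90°
n=6: pose=(-6,-2,W); sL=15/149, sR=15/136; mL=4275/20264, mR=1845/40528; mL+mR=10395/40528 → advance +1; mR−mL=-45/272 → turn -1·90°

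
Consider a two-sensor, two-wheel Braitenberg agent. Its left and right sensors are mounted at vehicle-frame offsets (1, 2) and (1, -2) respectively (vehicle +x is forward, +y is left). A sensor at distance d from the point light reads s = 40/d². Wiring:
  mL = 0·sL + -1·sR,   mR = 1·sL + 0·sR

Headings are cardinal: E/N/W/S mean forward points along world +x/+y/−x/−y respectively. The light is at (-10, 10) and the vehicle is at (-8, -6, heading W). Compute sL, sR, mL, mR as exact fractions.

left sensor world pos  = (-9, -8); dL² = 325
right sensor world pos = (-9, -4); dR² = 197
sL = 40/325 = 8/65
sR = 40/197 = 40/197
mL = 0·sL + -1·sR = -40/197
mR = 1·sL + 0·sR = 8/65

8/65 40/197 -40/197 8/65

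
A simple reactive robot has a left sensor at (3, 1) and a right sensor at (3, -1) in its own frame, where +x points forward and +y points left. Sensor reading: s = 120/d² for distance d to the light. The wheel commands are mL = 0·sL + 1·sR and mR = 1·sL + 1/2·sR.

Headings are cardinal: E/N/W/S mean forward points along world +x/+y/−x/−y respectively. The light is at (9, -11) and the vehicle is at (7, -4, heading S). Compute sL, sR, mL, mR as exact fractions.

left sensor world pos  = (8, -7); dL² = 17
right sensor world pos = (6, -7); dR² = 25
sL = 120/17 = 120/17
sR = 120/25 = 24/5
mL = 0·sL + 1·sR = 24/5
mR = 1·sL + 1/2·sR = 804/85

120/17 24/5 24/5 804/85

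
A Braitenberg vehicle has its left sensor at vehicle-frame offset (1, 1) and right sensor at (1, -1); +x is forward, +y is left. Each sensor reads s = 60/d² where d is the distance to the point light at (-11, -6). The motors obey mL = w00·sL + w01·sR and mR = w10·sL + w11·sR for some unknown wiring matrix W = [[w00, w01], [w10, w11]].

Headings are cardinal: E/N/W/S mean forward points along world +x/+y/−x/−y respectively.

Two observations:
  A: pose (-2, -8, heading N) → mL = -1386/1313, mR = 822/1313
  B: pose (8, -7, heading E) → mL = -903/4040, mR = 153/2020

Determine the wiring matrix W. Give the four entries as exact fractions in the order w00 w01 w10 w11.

-1/2 -1 1 -1/2

obs A: pose=(-2,-8,N) → sL=12/13, sR=60/101, mL=-1386/1313, mR=822/1313
obs B: pose=(8,-7,E) → sL=3/20, sR=15/101, mL=-903/4040, mR=153/2020
sensor matrix S = [[12/13, 60/101], [3/20, 15/101]]; det S = 63/1313
solve [mL_A; mL_B] = S·[w00; w01] and [mR_A; mR_B] = S·[w10; w11]:
  w00 = -1/2, w01 = -1, w10 = 1, w11 = -1/2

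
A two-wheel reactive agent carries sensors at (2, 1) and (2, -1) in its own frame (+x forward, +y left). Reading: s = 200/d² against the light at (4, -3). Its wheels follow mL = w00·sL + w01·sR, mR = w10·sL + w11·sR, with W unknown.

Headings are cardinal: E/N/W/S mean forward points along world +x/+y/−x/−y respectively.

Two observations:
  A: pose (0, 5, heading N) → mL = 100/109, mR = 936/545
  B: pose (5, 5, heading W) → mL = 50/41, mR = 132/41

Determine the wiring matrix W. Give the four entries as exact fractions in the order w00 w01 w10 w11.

0 1/2 1/2 1/2

obs A: pose=(0,5,N) → sL=8/5, sR=200/109, mL=100/109, mR=936/545
obs B: pose=(5,5,W) → sL=4, sR=100/41, mL=50/41, mR=132/41
sensor matrix S = [[8/5, 200/109], [4, 100/41]]; det S = -15360/4469
solve [mL_A; mL_B] = S·[w00; w01] and [mR_A; mR_B] = S·[w10; w11]:
  w00 = 0, w01 = 1/2, w10 = 1/2, w11 = 1/2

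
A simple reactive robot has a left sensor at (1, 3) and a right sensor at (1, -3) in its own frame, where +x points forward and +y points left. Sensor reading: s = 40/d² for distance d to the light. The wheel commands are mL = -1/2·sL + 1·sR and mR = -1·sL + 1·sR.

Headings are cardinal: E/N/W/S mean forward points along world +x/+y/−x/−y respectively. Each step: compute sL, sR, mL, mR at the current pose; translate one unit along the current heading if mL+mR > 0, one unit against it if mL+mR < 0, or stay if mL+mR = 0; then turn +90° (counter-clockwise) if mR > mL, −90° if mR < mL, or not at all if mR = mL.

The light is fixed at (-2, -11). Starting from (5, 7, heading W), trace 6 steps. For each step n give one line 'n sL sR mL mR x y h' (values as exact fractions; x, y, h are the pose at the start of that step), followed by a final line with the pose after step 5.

0 40/261 40/477 100/13833 -320/4611 5 7 W
1 20/193 20/241 1450/46513 -960/46513 6 7 N
2 8/113 40/337 3172/38081 1824/38081 6 8 E
3 10/117 1/9 8/117 1/39 7 8 S
4 40/289 8/101 292/29189 -1728/29189 7 7 W
5 4/41 4/53 58/2173 -48/2173 8 7 N
final 8 8 E

n=0: pose=(5,7,W); sL=40/261, sR=40/477; mL=100/13833, mR=-320/4611; mL+mR=-860/13833 → advance -1; mR−mL=-20/261 → turn -1·90°
n=1: pose=(6,7,N); sL=20/193, sR=20/241; mL=1450/46513, mR=-960/46513; mL+mR=490/46513 → advance +1; mR−mL=-10/193 → turn -1·90°
n=2: pose=(6,8,E); sL=8/113, sR=40/337; mL=3172/38081, mR=1824/38081; mL+mR=4996/38081 → advance +1; mR−mL=-4/113 → turn -1·90°
n=3: pose=(7,8,S); sL=10/117, sR=1/9; mL=8/117, mR=1/39; mL+mR=11/117 → advance +1; mR−mL=-5/117 → turn -1·90°
n=4: pose=(7,7,W); sL=40/289, sR=8/101; mL=292/29189, mR=-1728/29189; mL+mR=-1436/29189 → advance -1; mR−mL=-20/289 → turn -1·90°
n=5: pose=(8,7,N); sL=4/41, sR=4/53; mL=58/2173, mR=-48/2173; mL+mR=10/2173 → advance +1; mR−mL=-2/41 → turn -1·90°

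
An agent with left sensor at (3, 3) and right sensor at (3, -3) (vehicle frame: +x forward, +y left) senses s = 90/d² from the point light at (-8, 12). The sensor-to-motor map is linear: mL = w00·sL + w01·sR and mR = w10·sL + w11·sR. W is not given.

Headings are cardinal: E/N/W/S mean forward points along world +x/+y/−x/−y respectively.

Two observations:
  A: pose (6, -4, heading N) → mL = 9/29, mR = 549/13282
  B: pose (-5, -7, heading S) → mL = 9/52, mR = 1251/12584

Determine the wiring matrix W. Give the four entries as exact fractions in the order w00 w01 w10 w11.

obs A: pose=(6,-4,N) → sL=9/29, sR=45/229, mL=9/29, mR=549/13282
obs B: pose=(-5,-7,S) → sL=9/52, sR=45/242, mL=9/52, mR=1251/12584
sensor matrix S = [[9/29, 45/229], [9/52, 45/242]]; det S = 990225/41785172
solve [mL_A; mL_B] = S·[w00; w01] and [mR_A; mR_B] = S·[w10; w11]:
  w00 = 1, w01 = 0, w10 = -1/2, w11 = 1

1 0 -1/2 1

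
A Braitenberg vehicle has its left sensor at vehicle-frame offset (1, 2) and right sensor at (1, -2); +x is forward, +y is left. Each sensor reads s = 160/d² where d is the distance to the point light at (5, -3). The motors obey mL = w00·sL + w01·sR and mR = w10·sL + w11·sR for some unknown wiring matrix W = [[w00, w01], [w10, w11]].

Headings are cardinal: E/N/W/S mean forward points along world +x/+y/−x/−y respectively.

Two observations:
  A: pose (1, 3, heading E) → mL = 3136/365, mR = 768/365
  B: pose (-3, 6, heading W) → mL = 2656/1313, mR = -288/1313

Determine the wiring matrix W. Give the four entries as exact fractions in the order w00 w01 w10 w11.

obs A: pose=(1,3,E) → sL=160/73, sR=32/5, mL=3136/365, mR=768/365
obs B: pose=(-3,6,W) → sL=16/13, sR=80/101, mL=2656/1313, mR=-288/1313
sensor matrix S = [[160/73, 32/5], [16/13, 80/101]]; det S = -2942976/479245
solve [mL_A; mL_B] = S·[w00; w01] and [mR_A; mR_B] = S·[w10; w11]:
  w00 = 1, w01 = 1, w10 = -1/2, w11 = 1/2

1 1 -1/2 1/2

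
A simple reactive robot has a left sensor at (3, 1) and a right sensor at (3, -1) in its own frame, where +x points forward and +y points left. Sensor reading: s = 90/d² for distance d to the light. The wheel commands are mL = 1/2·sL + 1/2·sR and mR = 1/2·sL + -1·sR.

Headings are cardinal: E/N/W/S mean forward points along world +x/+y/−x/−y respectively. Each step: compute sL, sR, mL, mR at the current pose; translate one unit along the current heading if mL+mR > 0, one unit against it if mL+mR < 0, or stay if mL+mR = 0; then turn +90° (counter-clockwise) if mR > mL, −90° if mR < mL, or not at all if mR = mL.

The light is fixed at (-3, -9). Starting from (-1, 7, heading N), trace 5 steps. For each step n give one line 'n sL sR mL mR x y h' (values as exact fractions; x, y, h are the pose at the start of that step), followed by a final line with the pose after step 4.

n=0: pose=(-1,7,N); sL=45/181, sR=9/37; mL=1647/6697, mR=-1593/13394; mL+mR=1701/13394 → advance +1; mR−mL=-27/74 → turn -1·90°
n=1: pose=(-1,8,E); sL=90/349, sR=90/281; mL=28350/98069, mR=-18765/98069; mL+mR=9585/98069 → advance +1; mR−mL=-135/281 → turn -1·90°
n=2: pose=(0,8,S); sL=45/106, sR=9/20; mL=927/2120, mR=-63/265; mL+mR=423/2120 → advance +1; mR−mL=-27/40 → turn -1·90°
n=3: pose=(0,7,W); sL=2/5, sR=90/289; mL=514/1445, mR=-161/1445; mL+mR=353/1445 → advance +1; mR−mL=-135/289 → turn -1·90°
n=4: pose=(-1,7,N); sL=45/181, sR=9/37; mL=1647/6697, mR=-1593/13394; mL+mR=1701/13394 → advance +1; mR−mL=-27/74 → turn -1·90°

0 45/181 9/37 1647/6697 -1593/13394 -1 7 N
1 90/349 90/281 28350/98069 -18765/98069 -1 8 E
2 45/106 9/20 927/2120 -63/265 0 8 S
3 2/5 90/289 514/1445 -161/1445 0 7 W
4 45/181 9/37 1647/6697 -1593/13394 -1 7 N
final -1 8 E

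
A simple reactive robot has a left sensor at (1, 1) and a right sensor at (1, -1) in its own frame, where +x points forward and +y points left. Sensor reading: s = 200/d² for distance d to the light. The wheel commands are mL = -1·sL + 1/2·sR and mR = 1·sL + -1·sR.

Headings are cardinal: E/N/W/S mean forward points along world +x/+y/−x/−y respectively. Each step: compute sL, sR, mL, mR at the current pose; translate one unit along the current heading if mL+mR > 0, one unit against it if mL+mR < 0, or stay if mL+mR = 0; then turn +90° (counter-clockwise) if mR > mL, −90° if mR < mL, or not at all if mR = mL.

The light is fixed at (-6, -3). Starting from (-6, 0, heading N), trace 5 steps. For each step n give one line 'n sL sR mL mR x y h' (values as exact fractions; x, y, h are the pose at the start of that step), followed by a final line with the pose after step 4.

0 200/17 200/17 -100/17 0 -6 0 N
1 100 20 -90 80 -6 -1 W
2 40 200 60 -160 -5 -1 S
3 50 25/2 -175/4 75/2 -5 0 W
4 200/13 40 60/13 -320/13 -4 0 S
final -4 1 W

n=0: pose=(-6,0,N); sL=200/17, sR=200/17; mL=-100/17, mR=0; mL+mR=-100/17 → advance -1; mR−mL=100/17 → turn +1·90°
n=1: pose=(-6,-1,W); sL=100, sR=20; mL=-90, mR=80; mL+mR=-10 → advance -1; mR−mL=170 → turn +1·90°
n=2: pose=(-5,-1,S); sL=40, sR=200; mL=60, mR=-160; mL+mR=-100 → advance -1; mR−mL=-220 → turn -1·90°
n=3: pose=(-5,0,W); sL=50, sR=25/2; mL=-175/4, mR=75/2; mL+mR=-25/4 → advance -1; mR−mL=325/4 → turn +1·90°
n=4: pose=(-4,0,S); sL=200/13, sR=40; mL=60/13, mR=-320/13; mL+mR=-20 → advance -1; mR−mL=-380/13 → turn -1·90°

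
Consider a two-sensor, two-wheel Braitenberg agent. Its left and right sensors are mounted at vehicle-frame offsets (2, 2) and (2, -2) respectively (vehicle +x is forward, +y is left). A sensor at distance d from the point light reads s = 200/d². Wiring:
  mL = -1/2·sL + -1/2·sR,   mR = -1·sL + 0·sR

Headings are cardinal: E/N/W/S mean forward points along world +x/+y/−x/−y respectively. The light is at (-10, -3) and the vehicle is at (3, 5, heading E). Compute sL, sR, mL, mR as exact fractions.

left sensor world pos  = (5, 7); dL² = 325
right sensor world pos = (5, 3); dR² = 261
sL = 200/325 = 8/13
sR = 200/261 = 200/261
mL = -1/2·sL + -1/2·sR = -2344/3393
mR = -1·sL + 0·sR = -8/13

8/13 200/261 -2344/3393 -8/13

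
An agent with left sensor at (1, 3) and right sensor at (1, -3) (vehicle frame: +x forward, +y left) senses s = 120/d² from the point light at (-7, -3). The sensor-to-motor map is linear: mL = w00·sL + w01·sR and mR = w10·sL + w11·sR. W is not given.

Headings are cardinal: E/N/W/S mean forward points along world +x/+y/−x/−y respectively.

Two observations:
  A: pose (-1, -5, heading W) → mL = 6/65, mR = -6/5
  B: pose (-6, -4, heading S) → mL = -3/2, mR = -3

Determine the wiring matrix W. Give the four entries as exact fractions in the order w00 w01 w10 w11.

obs A: pose=(-1,-5,W) → sL=12/5, sR=60/13, mL=6/65, mR=-6/5
obs B: pose=(-6,-4,S) → sL=6, sR=15, mL=-3/2, mR=-3
sensor matrix S = [[12/5, 60/13], [6, 15]]; det S = 108/13
solve [mL_A; mL_B] = S·[w00; w01] and [mR_A; mR_B] = S·[w10; w11]:
  w00 = 1, w01 = -1/2, w10 = -1/2, w11 = 0

1 -1/2 -1/2 0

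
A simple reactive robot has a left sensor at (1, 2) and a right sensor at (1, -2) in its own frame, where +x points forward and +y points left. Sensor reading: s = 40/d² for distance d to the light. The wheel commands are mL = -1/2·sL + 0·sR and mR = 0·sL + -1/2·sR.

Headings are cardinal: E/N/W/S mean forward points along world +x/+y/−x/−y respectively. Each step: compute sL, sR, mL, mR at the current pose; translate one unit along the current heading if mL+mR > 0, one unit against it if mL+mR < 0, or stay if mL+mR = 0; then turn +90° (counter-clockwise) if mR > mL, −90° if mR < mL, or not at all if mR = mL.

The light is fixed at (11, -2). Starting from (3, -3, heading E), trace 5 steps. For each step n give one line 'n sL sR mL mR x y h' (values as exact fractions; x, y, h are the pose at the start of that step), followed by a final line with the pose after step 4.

n=0: pose=(3,-3,E); sL=4/5, sR=20/29; mL=-2/5, mR=-10/29; mL+mR=-108/145 → advance -1; mR−mL=8/145 → turn +1·90°
n=1: pose=(2,-3,N); sL=40/121, sR=40/49; mL=-20/121, mR=-20/49; mL+mR=-3400/5929 → advance -1; mR−mL=-1440/5929 → turn -1·90°
n=2: pose=(2,-4,E); sL=5/8, sR=1/2; mL=-5/16, mR=-1/4; mL+mR=-9/16 → advance -1; mR−mL=1/16 → turn +1·90°
n=3: pose=(1,-4,N); sL=8/29, sR=8/13; mL=-4/29, mR=-4/13; mL+mR=-168/377 → advance -1; mR−mL=-64/377 → turn -1·90°
n=4: pose=(1,-5,E); sL=20/41, sR=20/53; mL=-10/41, mR=-10/53; mL+mR=-940/2173 → advance -1; mR−mL=120/2173 → turn +1·90°

0 4/5 20/29 -2/5 -10/29 3 -3 E
1 40/121 40/49 -20/121 -20/49 2 -3 N
2 5/8 1/2 -5/16 -1/4 2 -4 E
3 8/29 8/13 -4/29 -4/13 1 -4 N
4 20/41 20/53 -10/41 -10/53 1 -5 E
final 0 -5 N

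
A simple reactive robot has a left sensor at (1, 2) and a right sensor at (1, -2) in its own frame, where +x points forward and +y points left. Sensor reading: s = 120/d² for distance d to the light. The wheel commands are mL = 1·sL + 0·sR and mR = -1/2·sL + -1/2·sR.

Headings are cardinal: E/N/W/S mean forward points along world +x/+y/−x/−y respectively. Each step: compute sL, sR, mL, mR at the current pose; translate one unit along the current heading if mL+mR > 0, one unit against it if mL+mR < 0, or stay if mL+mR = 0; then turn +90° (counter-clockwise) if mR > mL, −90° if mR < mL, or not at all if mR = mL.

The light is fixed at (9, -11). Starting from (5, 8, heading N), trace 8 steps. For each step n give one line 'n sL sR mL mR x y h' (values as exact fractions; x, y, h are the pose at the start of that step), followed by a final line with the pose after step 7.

n=0: pose=(5,8,N); sL=30/109, sR=30/101; mL=30/109, mR=-3150/11009; mL+mR=-120/11009 → advance -1; mR−mL=-6180/11009 → turn -1·90°
n=1: pose=(5,7,E); sL=120/409, sR=24/53; mL=120/409, mR=-8088/21677; mL+mR=-1728/21677 → advance -1; mR−mL=-14448/21677 → turn -1·90°
n=2: pose=(4,7,S); sL=60/149, sR=60/169; mL=60/149, mR=-9540/25181; mL+mR=600/25181 → advance +1; mR−mL=-19680/25181 → turn -1·90°
n=3: pose=(4,6,W); sL=40/87, sR=120/397; mL=40/87, mR=-13160/34539; mL+mR=2720/34539 → advance +1; mR−mL=-9680/11513 → turn -1·90°
n=4: pose=(3,6,N); sL=30/97, sR=6/17; mL=30/97, mR=-546/1649; mL+mR=-36/1649 → advance -1; mR−mL=-1056/1649 → turn -1·90°
n=5: pose=(3,5,E); sL=120/349, sR=120/221; mL=120/349, mR=-34200/77129; mL+mR=-7680/77129 → advance -1; mR−mL=-60720/77129 → turn -1·90°
n=6: pose=(2,5,S); sL=12/25, sR=20/51; mL=12/25, mR=-556/1275; mL+mR=56/1275 → advance +1; mR−mL=-1168/1275 → turn -1·90°
n=7: pose=(2,4,W); sL=120/233, sR=120/353; mL=120/233, mR=-35160/82249; mL+mR=7200/82249 → advance +1; mR−mL=-77520/82249 → turn -1·90°

0 30/109 30/101 30/109 -3150/11009 5 8 N
1 120/409 24/53 120/409 -8088/21677 5 7 E
2 60/149 60/169 60/149 -9540/25181 4 7 S
3 40/87 120/397 40/87 -13160/34539 4 6 W
4 30/97 6/17 30/97 -546/1649 3 6 N
5 120/349 120/221 120/349 -34200/77129 3 5 E
6 12/25 20/51 12/25 -556/1275 2 5 S
7 120/233 120/353 120/233 -35160/82249 2 4 W
final 1 4 N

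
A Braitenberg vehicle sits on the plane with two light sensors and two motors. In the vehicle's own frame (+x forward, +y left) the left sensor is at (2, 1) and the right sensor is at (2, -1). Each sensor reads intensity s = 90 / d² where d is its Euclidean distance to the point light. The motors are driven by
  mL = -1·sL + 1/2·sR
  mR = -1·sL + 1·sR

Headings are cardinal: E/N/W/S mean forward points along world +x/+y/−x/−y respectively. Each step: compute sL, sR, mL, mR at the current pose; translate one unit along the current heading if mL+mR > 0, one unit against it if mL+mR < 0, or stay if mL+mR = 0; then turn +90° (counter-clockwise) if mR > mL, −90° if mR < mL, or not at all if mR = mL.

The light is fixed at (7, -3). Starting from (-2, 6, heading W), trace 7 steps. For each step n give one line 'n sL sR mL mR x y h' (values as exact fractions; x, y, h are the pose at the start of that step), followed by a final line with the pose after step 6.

0 18/37 90/221 -2313/8177 -648/8177 -2 6 W
1 45/49 9/13 -729/1274 -144/637 -1 6 S
2 90/157 10/13 -385/2041 400/2041 -1 7 E
3 45/104 1/2 -19/104 7/104 0 7 N
4 18/29 90/181 -1953/5249 -648/5249 0 6 W
5 45/37 45/49 -2745/3626 -540/1813 1 6 S
6 90/137 90/97 -2565/13289 3600/13289 1 7 E
final 2 7 N

n=0: pose=(-2,6,W); sL=18/37, sR=90/221; mL=-2313/8177, mR=-648/8177; mL+mR=-2961/8177 → advance -1; mR−mL=45/221 → turn +1·90°
n=1: pose=(-1,6,S); sL=45/49, sR=9/13; mL=-729/1274, mR=-144/637; mL+mR=-1017/1274 → advance -1; mR−mL=9/26 → turn +1·90°
n=2: pose=(-1,7,E); sL=90/157, sR=10/13; mL=-385/2041, mR=400/2041; mL+mR=15/2041 → advance +1; mR−mL=5/13 → turn +1·90°
n=3: pose=(0,7,N); sL=45/104, sR=1/2; mL=-19/104, mR=7/104; mL+mR=-3/26 → advance -1; mR−mL=1/4 → turn +1·90°
n=4: pose=(0,6,W); sL=18/29, sR=90/181; mL=-1953/5249, mR=-648/5249; mL+mR=-2601/5249 → advance -1; mR−mL=45/181 → turn +1·90°
n=5: pose=(1,6,S); sL=45/37, sR=45/49; mL=-2745/3626, mR=-540/1813; mL+mR=-3825/3626 → advance -1; mR−mL=45/98 → turn +1·90°
n=6: pose=(1,7,E); sL=90/137, sR=90/97; mL=-2565/13289, mR=3600/13289; mL+mR=1035/13289 → advance +1; mR−mL=45/97 → turn +1·90°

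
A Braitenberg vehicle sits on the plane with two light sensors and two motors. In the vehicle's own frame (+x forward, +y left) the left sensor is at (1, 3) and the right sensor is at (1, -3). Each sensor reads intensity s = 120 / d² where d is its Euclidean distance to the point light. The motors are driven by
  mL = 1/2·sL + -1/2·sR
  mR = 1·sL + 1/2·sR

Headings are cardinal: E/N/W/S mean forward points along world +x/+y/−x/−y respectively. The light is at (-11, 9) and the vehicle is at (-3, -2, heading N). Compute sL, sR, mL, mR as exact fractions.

left sensor world pos  = (-6, -1); dL² = 125
right sensor world pos = (0, -1); dR² = 221
sL = 120/125 = 24/25
sR = 120/221 = 120/221
mL = 1/2·sL + -1/2·sR = 1152/5525
mR = 1·sL + 1/2·sR = 6804/5525

24/25 120/221 1152/5525 6804/5525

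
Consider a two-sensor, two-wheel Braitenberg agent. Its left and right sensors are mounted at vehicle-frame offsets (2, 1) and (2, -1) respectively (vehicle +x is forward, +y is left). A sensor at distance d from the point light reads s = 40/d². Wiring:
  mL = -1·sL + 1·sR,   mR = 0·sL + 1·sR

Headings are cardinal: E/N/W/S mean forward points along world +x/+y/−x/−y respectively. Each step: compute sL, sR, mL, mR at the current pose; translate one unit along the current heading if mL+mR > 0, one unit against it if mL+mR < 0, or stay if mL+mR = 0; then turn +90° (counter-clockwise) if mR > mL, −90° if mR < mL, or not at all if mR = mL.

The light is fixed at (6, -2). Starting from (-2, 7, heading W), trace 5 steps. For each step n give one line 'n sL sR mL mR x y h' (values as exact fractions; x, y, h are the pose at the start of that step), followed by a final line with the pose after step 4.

n=0: pose=(-2,7,W); sL=10/41, sR=1/5; mL=-9/205, mR=1/5; mL+mR=32/205 → advance +1; mR−mL=10/41 → turn +1·90°
n=1: pose=(-3,7,S); sL=40/113, sR=40/149; mL=-1440/16837, mR=40/149; mL+mR=3080/16837 → advance +1; mR−mL=40/113 → turn +1·90°
n=2: pose=(-3,6,E); sL=4/13, sR=20/49; mL=64/637, mR=20/49; mL+mR=324/637 → advance +1; mR−mL=4/13 → turn +1·90°
n=3: pose=(-2,6,N); sL=40/181, sR=40/149; mL=1280/26969, mR=40/149; mL+mR=8520/26969 → advance +1; mR−mL=40/181 → turn +1·90°
n=4: pose=(-2,7,W); sL=10/41, sR=1/5; mL=-9/205, mR=1/5; mL+mR=32/205 → advance +1; mR−mL=10/41 → turn +1·90°

0 10/41 1/5 -9/205 1/5 -2 7 W
1 40/113 40/149 -1440/16837 40/149 -3 7 S
2 4/13 20/49 64/637 20/49 -3 6 E
3 40/181 40/149 1280/26969 40/149 -2 6 N
4 10/41 1/5 -9/205 1/5 -2 7 W
final -3 7 S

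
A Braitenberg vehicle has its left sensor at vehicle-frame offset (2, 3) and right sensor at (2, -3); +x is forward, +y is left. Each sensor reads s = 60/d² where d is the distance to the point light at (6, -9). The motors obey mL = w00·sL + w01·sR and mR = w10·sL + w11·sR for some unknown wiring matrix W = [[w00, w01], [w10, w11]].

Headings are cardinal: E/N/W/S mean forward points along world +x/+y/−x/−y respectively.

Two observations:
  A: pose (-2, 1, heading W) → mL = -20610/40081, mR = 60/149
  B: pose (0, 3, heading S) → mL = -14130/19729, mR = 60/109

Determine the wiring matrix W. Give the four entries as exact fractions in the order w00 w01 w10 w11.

obs A: pose=(-2,1,W) → sL=60/149, sR=60/269, mL=-20610/40081, mR=60/149
obs B: pose=(0,3,S) → sL=60/109, sR=60/181, mL=-14130/19729, mR=60/109
sensor matrix S = [[60/149, 60/269], [60/109, 60/181]]; det S = 8467200/790758049
solve [mL_A; mL_B] = S·[w00; w01] and [mR_A; mR_B] = S·[w10; w11]:
  w00 = -1, w01 = -1/2, w10 = 1, w11 = 0

-1 -1/2 1 0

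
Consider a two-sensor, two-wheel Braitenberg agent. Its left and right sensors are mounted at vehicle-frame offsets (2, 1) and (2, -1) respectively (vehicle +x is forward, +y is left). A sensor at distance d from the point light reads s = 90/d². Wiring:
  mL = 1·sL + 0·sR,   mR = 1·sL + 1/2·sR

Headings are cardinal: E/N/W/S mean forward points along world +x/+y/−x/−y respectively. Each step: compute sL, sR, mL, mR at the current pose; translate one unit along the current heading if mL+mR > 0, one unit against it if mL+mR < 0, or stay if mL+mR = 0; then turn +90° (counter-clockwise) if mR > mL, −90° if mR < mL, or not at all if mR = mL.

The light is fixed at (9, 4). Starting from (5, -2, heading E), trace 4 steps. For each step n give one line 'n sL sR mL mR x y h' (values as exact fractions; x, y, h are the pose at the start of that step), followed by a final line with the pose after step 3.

n=0: pose=(5,-2,E); sL=90/29, sR=90/53; mL=90/29, mR=6075/1537; mL+mR=10845/1537 → advance +1; mR−mL=45/53 → turn +1·90°
n=1: pose=(6,-2,N); sL=45/16, sR=9/2; mL=45/16, mR=81/16; mL+mR=63/8 → advance +1; mR−mL=9/4 → turn +1·90°
n=2: pose=(6,-1,W); sL=90/61, sR=90/41; mL=90/61, mR=6435/2501; mL+mR=10125/2501 → advance +1; mR−mL=45/41 → turn +1·90°
n=3: pose=(5,-1,S); sL=45/29, sR=45/37; mL=45/29, mR=4635/2146; mL+mR=7965/2146 → advance +1; mR−mL=45/74 → turn +1·90°

0 90/29 90/53 90/29 6075/1537 5 -2 E
1 45/16 9/2 45/16 81/16 6 -2 N
2 90/61 90/41 90/61 6435/2501 6 -1 W
3 45/29 45/37 45/29 4635/2146 5 -1 S
final 5 -2 E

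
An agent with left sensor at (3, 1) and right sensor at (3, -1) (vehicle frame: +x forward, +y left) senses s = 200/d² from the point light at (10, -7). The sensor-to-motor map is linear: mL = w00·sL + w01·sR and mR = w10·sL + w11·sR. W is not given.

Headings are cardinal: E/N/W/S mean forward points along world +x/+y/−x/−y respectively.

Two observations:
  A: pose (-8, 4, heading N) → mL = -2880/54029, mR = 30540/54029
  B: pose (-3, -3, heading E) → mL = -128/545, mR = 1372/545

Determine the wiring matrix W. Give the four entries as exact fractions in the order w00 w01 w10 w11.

obs A: pose=(-8,4,N) → sL=200/557, sR=40/97, mL=-2880/54029, mR=30540/54029
obs B: pose=(-3,-3,E) → sL=8/5, sR=200/109, mL=-128/545, mR=1372/545
sensor matrix S = [[200/557, 40/97], [8/5, 200/109]]; det S = -5632/5889161
solve [mL_A; mL_B] = S·[w00; w01] and [mR_A; mR_B] = S·[w10; w11]:
  w00 = 1, w01 = -1, w10 = 1, w11 = 1/2

1 -1 1 1/2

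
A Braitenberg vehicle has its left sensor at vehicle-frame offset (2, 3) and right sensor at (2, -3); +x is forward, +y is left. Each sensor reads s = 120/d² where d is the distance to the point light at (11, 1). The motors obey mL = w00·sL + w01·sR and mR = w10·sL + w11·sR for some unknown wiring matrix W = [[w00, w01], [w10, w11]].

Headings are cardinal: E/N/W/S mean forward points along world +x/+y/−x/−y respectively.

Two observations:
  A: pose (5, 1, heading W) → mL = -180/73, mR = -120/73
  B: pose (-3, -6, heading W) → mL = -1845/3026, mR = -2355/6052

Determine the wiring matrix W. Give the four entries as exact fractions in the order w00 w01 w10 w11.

-1/2 -1 -1/2 -1/2

obs A: pose=(5,1,W) → sL=120/73, sR=120/73, mL=-180/73, mR=-120/73
obs B: pose=(-3,-6,W) → sL=30/89, sR=15/34, mL=-1845/3026, mR=-2355/6052
sensor matrix S = [[120/73, 120/73], [30/89, 15/34]]; det S = 18900/110449
solve [mL_A; mL_B] = S·[w00; w01] and [mR_A; mR_B] = S·[w10; w11]:
  w00 = -1/2, w01 = -1, w10 = -1/2, w11 = -1/2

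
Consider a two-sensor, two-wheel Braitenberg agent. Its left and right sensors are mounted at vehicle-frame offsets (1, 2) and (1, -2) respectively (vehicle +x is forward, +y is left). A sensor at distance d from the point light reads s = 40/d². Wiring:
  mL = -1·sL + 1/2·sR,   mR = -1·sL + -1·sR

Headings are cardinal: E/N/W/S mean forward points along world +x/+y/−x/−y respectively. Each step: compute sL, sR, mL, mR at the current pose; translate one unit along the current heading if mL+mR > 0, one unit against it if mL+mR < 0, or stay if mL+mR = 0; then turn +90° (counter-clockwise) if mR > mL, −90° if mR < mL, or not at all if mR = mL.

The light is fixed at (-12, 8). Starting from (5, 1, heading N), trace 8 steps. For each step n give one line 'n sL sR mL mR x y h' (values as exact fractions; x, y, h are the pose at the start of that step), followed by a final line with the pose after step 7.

0 40/261 40/397 -10660/103617 -26320/103617 5 1 N
1 1/9 5/53 -61/954 -98/477 5 0 E
2 8/81 40/277 -596/22437 -5456/22437 4 0 S
3 20/153 4/25 -194/3825 -1112/3825 4 1 W
4 40/261 40/397 -10660/103617 -26320/103617 5 1 N
5 1/9 5/53 -61/954 -98/477 5 0 E
6 8/81 40/277 -596/22437 -5456/22437 4 0 S
7 20/153 4/25 -194/3825 -1112/3825 4 1 W
final 5 1 N

n=0: pose=(5,1,N); sL=40/261, sR=40/397; mL=-10660/103617, mR=-26320/103617; mL+mR=-36980/103617 → advance -1; mR−mL=-60/397 → turn -1·90°
n=1: pose=(5,0,E); sL=1/9, sR=5/53; mL=-61/954, mR=-98/477; mL+mR=-257/954 → advance -1; mR−mL=-15/106 → turn -1·90°
n=2: pose=(4,0,S); sL=8/81, sR=40/277; mL=-596/22437, mR=-5456/22437; mL+mR=-6052/22437 → advance -1; mR−mL=-60/277 → turn -1·90°
n=3: pose=(4,1,W); sL=20/153, sR=4/25; mL=-194/3825, mR=-1112/3825; mL+mR=-1306/3825 → advance -1; mR−mL=-6/25 → turn -1·90°
n=4: pose=(5,1,N); sL=40/261, sR=40/397; mL=-10660/103617, mR=-26320/103617; mL+mR=-36980/103617 → advance -1; mR−mL=-60/397 → turn -1·90°
n=5: pose=(5,0,E); sL=1/9, sR=5/53; mL=-61/954, mR=-98/477; mL+mR=-257/954 → advance -1; mR−mL=-15/106 → turn -1·90°
n=6: pose=(4,0,S); sL=8/81, sR=40/277; mL=-596/22437, mR=-5456/22437; mL+mR=-6052/22437 → advance -1; mR−mL=-60/277 → turn -1·90°
n=7: pose=(4,1,W); sL=20/153, sR=4/25; mL=-194/3825, mR=-1112/3825; mL+mR=-1306/3825 → advance -1; mR−mL=-6/25 → turn -1·90°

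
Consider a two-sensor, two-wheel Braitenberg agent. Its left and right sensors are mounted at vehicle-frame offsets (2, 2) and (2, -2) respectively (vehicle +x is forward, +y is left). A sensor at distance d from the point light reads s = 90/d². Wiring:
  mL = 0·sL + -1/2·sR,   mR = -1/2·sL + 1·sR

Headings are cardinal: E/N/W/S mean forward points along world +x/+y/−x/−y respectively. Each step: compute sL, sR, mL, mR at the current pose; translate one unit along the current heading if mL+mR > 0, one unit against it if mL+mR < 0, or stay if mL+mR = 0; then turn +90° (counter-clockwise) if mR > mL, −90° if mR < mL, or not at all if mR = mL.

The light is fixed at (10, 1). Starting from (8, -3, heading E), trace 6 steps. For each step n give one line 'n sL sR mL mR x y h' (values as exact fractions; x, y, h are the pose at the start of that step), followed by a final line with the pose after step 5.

0 45/2 5/2 -5/4 -35/4 8 -3 E
1 90/37 90/61 -45/61 585/2257 7 -3 S
2 45 45/13 -45/26 -495/26 7 -2 E
3 90/29 90/61 -45/61 -135/1769 6 -2 S
4 45/2 9/2 -9/4 -27/4 6 -1 E
5 18/5 18/13 -9/13 -27/65 5 -1 S
final 5 0 E

n=0: pose=(8,-3,E); sL=45/2, sR=5/2; mL=-5/4, mR=-35/4; mL+mR=-10 → advance -1; mR−mL=-15/2 → turn -1·90°
n=1: pose=(7,-3,S); sL=90/37, sR=90/61; mL=-45/61, mR=585/2257; mL+mR=-1080/2257 → advance -1; mR−mL=2250/2257 → turn +1·90°
n=2: pose=(7,-2,E); sL=45, sR=45/13; mL=-45/26, mR=-495/26; mL+mR=-270/13 → advance -1; mR−mL=-225/13 → turn -1·90°
n=3: pose=(6,-2,S); sL=90/29, sR=90/61; mL=-45/61, mR=-135/1769; mL+mR=-1440/1769 → advance -1; mR−mL=1170/1769 → turn +1·90°
n=4: pose=(6,-1,E); sL=45/2, sR=9/2; mL=-9/4, mR=-27/4; mL+mR=-9 → advance -1; mR−mL=-9/2 → turn -1·90°
n=5: pose=(5,-1,S); sL=18/5, sR=18/13; mL=-9/13, mR=-27/65; mL+mR=-72/65 → advance -1; mR−mL=18/65 → turn +1·90°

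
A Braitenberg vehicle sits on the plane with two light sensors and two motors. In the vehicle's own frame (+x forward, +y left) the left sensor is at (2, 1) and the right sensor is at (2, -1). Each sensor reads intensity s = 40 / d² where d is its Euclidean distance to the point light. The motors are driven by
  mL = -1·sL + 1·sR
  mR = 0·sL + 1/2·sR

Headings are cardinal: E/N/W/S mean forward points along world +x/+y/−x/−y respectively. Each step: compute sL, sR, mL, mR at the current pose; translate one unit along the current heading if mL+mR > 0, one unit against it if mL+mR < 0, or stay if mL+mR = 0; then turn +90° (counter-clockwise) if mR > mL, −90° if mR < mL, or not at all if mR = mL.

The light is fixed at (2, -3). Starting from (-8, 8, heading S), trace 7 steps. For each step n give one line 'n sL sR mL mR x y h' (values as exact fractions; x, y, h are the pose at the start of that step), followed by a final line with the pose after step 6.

n=0: pose=(-8,8,S); sL=20/81, sR=20/101; mL=-400/8181, mR=10/101; mL+mR=410/8181 → advance +1; mR−mL=1210/8181 → turn +1·90°
n=1: pose=(-8,7,E); sL=8/37, sR=8/29; mL=64/1073, mR=4/29; mL+mR=212/1073 → advance +1; mR−mL=84/1073 → turn +1·90°
n=2: pose=(-7,7,N); sL=10/61, sR=5/26; mL=45/1586, mR=5/52; mL+mR=395/3172 → advance +1; mR−mL=215/3172 → turn +1·90°
n=3: pose=(-7,8,W); sL=40/221, sR=8/53; mL=-352/11713, mR=4/53; mL+mR=532/11713 → advance +1; mR−mL=1236/11713 → turn +1·90°
n=4: pose=(-8,8,S); sL=20/81, sR=20/101; mL=-400/8181, mR=10/101; mL+mR=410/8181 → advance +1; mR−mL=1210/8181 → turn +1·90°
n=5: pose=(-8,7,E); sL=8/37, sR=8/29; mL=64/1073, mR=4/29; mL+mR=212/1073 → advance +1; mR−mL=84/1073 → turn +1·90°
n=6: pose=(-7,7,N); sL=10/61, sR=5/26; mL=45/1586, mR=5/52; mL+mR=395/3172 → advance +1; mR−mL=215/3172 → turn +1·90°

0 20/81 20/101 -400/8181 10/101 -8 8 S
1 8/37 8/29 64/1073 4/29 -8 7 E
2 10/61 5/26 45/1586 5/52 -7 7 N
3 40/221 8/53 -352/11713 4/53 -7 8 W
4 20/81 20/101 -400/8181 10/101 -8 8 S
5 8/37 8/29 64/1073 4/29 -8 7 E
6 10/61 5/26 45/1586 5/52 -7 7 N
final -7 8 W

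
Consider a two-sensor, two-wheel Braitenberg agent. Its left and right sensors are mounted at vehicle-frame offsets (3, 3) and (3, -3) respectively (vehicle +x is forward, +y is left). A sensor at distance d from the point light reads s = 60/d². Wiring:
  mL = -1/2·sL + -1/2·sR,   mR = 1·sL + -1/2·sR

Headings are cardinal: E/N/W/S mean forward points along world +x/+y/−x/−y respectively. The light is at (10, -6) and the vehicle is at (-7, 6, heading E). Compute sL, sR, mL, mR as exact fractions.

left sensor world pos  = (-4, 9); dL² = 421
right sensor world pos = (-4, 3); dR² = 277
sL = 60/421 = 60/421
sR = 60/277 = 60/277
mL = -1/2·sL + -1/2·sR = -20940/116617
mR = 1·sL + -1/2·sR = 3990/116617

60/421 60/277 -20940/116617 3990/116617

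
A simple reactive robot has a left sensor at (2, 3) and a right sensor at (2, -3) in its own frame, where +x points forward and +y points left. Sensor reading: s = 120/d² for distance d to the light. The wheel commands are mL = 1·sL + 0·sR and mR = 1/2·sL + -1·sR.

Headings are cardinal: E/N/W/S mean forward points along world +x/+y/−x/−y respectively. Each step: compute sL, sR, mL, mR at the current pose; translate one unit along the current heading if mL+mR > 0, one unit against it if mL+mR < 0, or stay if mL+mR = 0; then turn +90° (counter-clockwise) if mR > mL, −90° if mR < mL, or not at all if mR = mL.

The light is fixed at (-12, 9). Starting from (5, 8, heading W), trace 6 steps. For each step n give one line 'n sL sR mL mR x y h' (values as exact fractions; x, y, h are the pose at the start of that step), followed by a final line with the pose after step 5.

n=0: pose=(5,8,W); sL=120/241, sR=120/229; mL=120/241, mR=-15180/55189; mL+mR=12300/55189 → advance +1; mR−mL=-42660/55189 → turn -1·90°
n=1: pose=(4,8,N); sL=12/17, sR=60/181; mL=12/17, mR=66/3077; mL+mR=2238/3077 → advance +1; mR−mL=-2106/3077 → turn -1·90°
n=2: pose=(4,9,E); sL=40/111, sR=40/111; mL=40/111, mR=-20/111; mL+mR=20/111 → advance +1; mR−mL=-20/37 → turn -1·90°
n=3: pose=(5,9,S); sL=30/101, sR=3/5; mL=30/101, mR=-228/505; mL+mR=-78/505 → advance -1; mR−mL=-378/505 → turn -1·90°
n=4: pose=(5,10,W); sL=120/229, sR=120/241; mL=120/229, mR=-13020/55189; mL+mR=15900/55189 → advance +1; mR−mL=-41940/55189 → turn -1·90°
n=5: pose=(4,10,N); sL=60/89, sR=12/37; mL=60/89, mR=42/3293; mL+mR=2262/3293 → advance +1; mR−mL=-2178/3293 → turn -1·90°

0 120/241 120/229 120/241 -15180/55189 5 8 W
1 12/17 60/181 12/17 66/3077 4 8 N
2 40/111 40/111 40/111 -20/111 4 9 E
3 30/101 3/5 30/101 -228/505 5 9 S
4 120/229 120/241 120/229 -13020/55189 5 10 W
5 60/89 12/37 60/89 42/3293 4 10 N
final 4 11 E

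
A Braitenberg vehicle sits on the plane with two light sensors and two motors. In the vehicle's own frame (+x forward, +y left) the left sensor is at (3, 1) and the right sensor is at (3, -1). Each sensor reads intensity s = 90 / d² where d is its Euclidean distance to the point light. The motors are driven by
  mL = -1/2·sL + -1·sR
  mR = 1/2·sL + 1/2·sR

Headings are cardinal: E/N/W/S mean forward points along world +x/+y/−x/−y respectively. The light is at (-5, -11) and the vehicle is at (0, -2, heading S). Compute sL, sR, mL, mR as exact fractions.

left sensor world pos  = (1, -5); dL² = 72
right sensor world pos = (-1, -5); dR² = 52
sL = 90/72 = 5/4
sR = 90/52 = 45/26
mL = -1/2·sL + -1·sR = -245/104
mR = 1/2·sL + 1/2·sR = 155/104

5/4 45/26 -245/104 155/104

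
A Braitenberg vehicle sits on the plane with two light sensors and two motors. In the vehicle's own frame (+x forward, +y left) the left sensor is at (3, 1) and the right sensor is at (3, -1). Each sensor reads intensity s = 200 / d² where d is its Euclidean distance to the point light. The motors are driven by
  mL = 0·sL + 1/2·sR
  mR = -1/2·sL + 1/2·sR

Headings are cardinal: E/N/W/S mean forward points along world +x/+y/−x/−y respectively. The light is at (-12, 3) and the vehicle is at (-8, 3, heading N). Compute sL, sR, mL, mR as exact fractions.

left sensor world pos  = (-9, 6); dL² = 18
right sensor world pos = (-7, 6); dR² = 34
sL = 200/18 = 100/9
sR = 200/34 = 100/17
mL = 0·sL + 1/2·sR = 50/17
mR = -1/2·sL + 1/2·sR = -400/153

100/9 100/17 50/17 -400/153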